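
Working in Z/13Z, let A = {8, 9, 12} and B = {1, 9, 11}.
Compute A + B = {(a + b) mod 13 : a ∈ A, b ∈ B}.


Work in Z/13Z: reduce every sum a + b modulo 13.
Enumerate all 9 pairs:
a = 8: 8+1=9, 8+9=4, 8+11=6
a = 9: 9+1=10, 9+9=5, 9+11=7
a = 12: 12+1=0, 12+9=8, 12+11=10
Distinct residues collected: {0, 4, 5, 6, 7, 8, 9, 10}
|A + B| = 8 (out of 13 total residues).

A + B = {0, 4, 5, 6, 7, 8, 9, 10}


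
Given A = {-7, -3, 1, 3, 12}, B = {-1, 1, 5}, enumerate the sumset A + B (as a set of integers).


A + B = {a + b : a ∈ A, b ∈ B}.
Enumerate all |A|·|B| = 5·3 = 15 pairs (a, b) and collect distinct sums.
a = -7: -7+-1=-8, -7+1=-6, -7+5=-2
a = -3: -3+-1=-4, -3+1=-2, -3+5=2
a = 1: 1+-1=0, 1+1=2, 1+5=6
a = 3: 3+-1=2, 3+1=4, 3+5=8
a = 12: 12+-1=11, 12+1=13, 12+5=17
Collecting distinct sums: A + B = {-8, -6, -4, -2, 0, 2, 4, 6, 8, 11, 13, 17}
|A + B| = 12

A + B = {-8, -6, -4, -2, 0, 2, 4, 6, 8, 11, 13, 17}


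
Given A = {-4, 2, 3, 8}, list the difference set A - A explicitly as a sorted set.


A - A = {a - a' : a, a' ∈ A}.
Compute a - a' for each ordered pair (a, a'):
a = -4: -4--4=0, -4-2=-6, -4-3=-7, -4-8=-12
a = 2: 2--4=6, 2-2=0, 2-3=-1, 2-8=-6
a = 3: 3--4=7, 3-2=1, 3-3=0, 3-8=-5
a = 8: 8--4=12, 8-2=6, 8-3=5, 8-8=0
Collecting distinct values (and noting 0 appears from a-a):
A - A = {-12, -7, -6, -5, -1, 0, 1, 5, 6, 7, 12}
|A - A| = 11

A - A = {-12, -7, -6, -5, -1, 0, 1, 5, 6, 7, 12}


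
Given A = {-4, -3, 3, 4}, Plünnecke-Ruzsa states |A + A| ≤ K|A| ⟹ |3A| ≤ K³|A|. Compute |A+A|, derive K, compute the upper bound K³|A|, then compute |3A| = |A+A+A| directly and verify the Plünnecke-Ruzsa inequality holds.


|A| = 4.
Step 1: Compute A + A by enumerating all 16 pairs.
A + A = {-8, -7, -6, -1, 0, 1, 6, 7, 8}, so |A + A| = 9.
Step 2: Doubling constant K = |A + A|/|A| = 9/4 = 9/4 ≈ 2.2500.
Step 3: Plünnecke-Ruzsa gives |3A| ≤ K³·|A| = (2.2500)³ · 4 ≈ 45.5625.
Step 4: Compute 3A = A + A + A directly by enumerating all triples (a,b,c) ∈ A³; |3A| = 16.
Step 5: Check 16 ≤ 45.5625? Yes ✓.

K = 9/4, Plünnecke-Ruzsa bound K³|A| ≈ 45.5625, |3A| = 16, inequality holds.


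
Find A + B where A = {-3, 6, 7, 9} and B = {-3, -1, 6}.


A + B = {a + b : a ∈ A, b ∈ B}.
Enumerate all |A|·|B| = 4·3 = 12 pairs (a, b) and collect distinct sums.
a = -3: -3+-3=-6, -3+-1=-4, -3+6=3
a = 6: 6+-3=3, 6+-1=5, 6+6=12
a = 7: 7+-3=4, 7+-1=6, 7+6=13
a = 9: 9+-3=6, 9+-1=8, 9+6=15
Collecting distinct sums: A + B = {-6, -4, 3, 4, 5, 6, 8, 12, 13, 15}
|A + B| = 10

A + B = {-6, -4, 3, 4, 5, 6, 8, 12, 13, 15}


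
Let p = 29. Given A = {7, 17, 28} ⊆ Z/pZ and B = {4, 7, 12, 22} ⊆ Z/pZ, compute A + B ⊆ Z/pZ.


Work in Z/29Z: reduce every sum a + b modulo 29.
Enumerate all 12 pairs:
a = 7: 7+4=11, 7+7=14, 7+12=19, 7+22=0
a = 17: 17+4=21, 17+7=24, 17+12=0, 17+22=10
a = 28: 28+4=3, 28+7=6, 28+12=11, 28+22=21
Distinct residues collected: {0, 3, 6, 10, 11, 14, 19, 21, 24}
|A + B| = 9 (out of 29 total residues).

A + B = {0, 3, 6, 10, 11, 14, 19, 21, 24}


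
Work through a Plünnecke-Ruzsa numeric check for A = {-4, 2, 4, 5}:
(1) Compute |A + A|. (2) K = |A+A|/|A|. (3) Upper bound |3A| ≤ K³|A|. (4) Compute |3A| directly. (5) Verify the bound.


|A| = 4.
Step 1: Compute A + A by enumerating all 16 pairs.
A + A = {-8, -2, 0, 1, 4, 6, 7, 8, 9, 10}, so |A + A| = 10.
Step 2: Doubling constant K = |A + A|/|A| = 10/4 = 10/4 ≈ 2.5000.
Step 3: Plünnecke-Ruzsa gives |3A| ≤ K³·|A| = (2.5000)³ · 4 ≈ 62.5000.
Step 4: Compute 3A = A + A + A directly by enumerating all triples (a,b,c) ∈ A³; |3A| = 18.
Step 5: Check 18 ≤ 62.5000? Yes ✓.

K = 10/4, Plünnecke-Ruzsa bound K³|A| ≈ 62.5000, |3A| = 18, inequality holds.


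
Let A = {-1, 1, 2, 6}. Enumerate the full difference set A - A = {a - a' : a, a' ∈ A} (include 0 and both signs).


A - A = {a - a' : a, a' ∈ A}.
Compute a - a' for each ordered pair (a, a'):
a = -1: -1--1=0, -1-1=-2, -1-2=-3, -1-6=-7
a = 1: 1--1=2, 1-1=0, 1-2=-1, 1-6=-5
a = 2: 2--1=3, 2-1=1, 2-2=0, 2-6=-4
a = 6: 6--1=7, 6-1=5, 6-2=4, 6-6=0
Collecting distinct values (and noting 0 appears from a-a):
A - A = {-7, -5, -4, -3, -2, -1, 0, 1, 2, 3, 4, 5, 7}
|A - A| = 13

A - A = {-7, -5, -4, -3, -2, -1, 0, 1, 2, 3, 4, 5, 7}


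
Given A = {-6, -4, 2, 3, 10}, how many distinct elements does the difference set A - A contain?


A - A = {a - a' : a, a' ∈ A}; |A| = 5.
Bounds: 2|A|-1 ≤ |A - A| ≤ |A|² - |A| + 1, i.e. 9 ≤ |A - A| ≤ 21.
Note: 0 ∈ A - A always (from a - a). The set is symmetric: if d ∈ A - A then -d ∈ A - A.
Enumerate nonzero differences d = a - a' with a > a' (then include -d):
Positive differences: {1, 2, 6, 7, 8, 9, 14, 16}
Full difference set: {0} ∪ (positive diffs) ∪ (negative diffs).
|A - A| = 1 + 2·8 = 17 (matches direct enumeration: 17).

|A - A| = 17


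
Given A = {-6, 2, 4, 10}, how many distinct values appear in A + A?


A + A = {a + a' : a, a' ∈ A}; |A| = 4.
General bounds: 2|A| - 1 ≤ |A + A| ≤ |A|(|A|+1)/2, i.e. 7 ≤ |A + A| ≤ 10.
Lower bound 2|A|-1 is attained iff A is an arithmetic progression.
Enumerate sums a + a' for a ≤ a' (symmetric, so this suffices):
a = -6: -6+-6=-12, -6+2=-4, -6+4=-2, -6+10=4
a = 2: 2+2=4, 2+4=6, 2+10=12
a = 4: 4+4=8, 4+10=14
a = 10: 10+10=20
Distinct sums: {-12, -4, -2, 4, 6, 8, 12, 14, 20}
|A + A| = 9

|A + A| = 9


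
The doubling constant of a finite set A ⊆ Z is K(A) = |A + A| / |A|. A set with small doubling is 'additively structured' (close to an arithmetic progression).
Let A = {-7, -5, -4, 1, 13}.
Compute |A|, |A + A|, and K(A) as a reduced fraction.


|A| = 5.
Compute A + A by enumerating all 25 pairs.
A + A = {-14, -12, -11, -10, -9, -8, -6, -4, -3, 2, 6, 8, 9, 14, 26}, so |A + A| = 15.
K = |A + A| / |A| = 15/5 = 3/1 ≈ 3.0000.
Reference: AP of size 5 gives K = 9/5 ≈ 1.8000; a fully generic set of size 5 gives K ≈ 3.0000.

|A| = 5, |A + A| = 15, K = 15/5 = 3/1.


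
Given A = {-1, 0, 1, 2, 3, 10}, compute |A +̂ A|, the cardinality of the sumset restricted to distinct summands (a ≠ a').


Restricted sumset: A +̂ A = {a + a' : a ∈ A, a' ∈ A, a ≠ a'}.
Equivalently, take A + A and drop any sum 2a that is achievable ONLY as a + a for a ∈ A (i.e. sums representable only with equal summands).
Enumerate pairs (a, a') with a < a' (symmetric, so each unordered pair gives one sum; this covers all a ≠ a'):
  -1 + 0 = -1
  -1 + 1 = 0
  -1 + 2 = 1
  -1 + 3 = 2
  -1 + 10 = 9
  0 + 1 = 1
  0 + 2 = 2
  0 + 3 = 3
  0 + 10 = 10
  1 + 2 = 3
  1 + 3 = 4
  1 + 10 = 11
  2 + 3 = 5
  2 + 10 = 12
  3 + 10 = 13
Collected distinct sums: {-1, 0, 1, 2, 3, 4, 5, 9, 10, 11, 12, 13}
|A +̂ A| = 12
(Reference bound: |A +̂ A| ≥ 2|A| - 3 for |A| ≥ 2, with |A| = 6 giving ≥ 9.)

|A +̂ A| = 12


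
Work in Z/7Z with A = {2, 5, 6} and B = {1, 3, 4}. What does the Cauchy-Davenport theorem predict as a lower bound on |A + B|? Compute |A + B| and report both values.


Cauchy-Davenport: |A + B| ≥ min(p, |A| + |B| - 1) for A, B nonempty in Z/pZ.
|A| = 3, |B| = 3, p = 7.
CD lower bound = min(7, 3 + 3 - 1) = min(7, 5) = 5.
Compute A + B mod 7 directly:
a = 2: 2+1=3, 2+3=5, 2+4=6
a = 5: 5+1=6, 5+3=1, 5+4=2
a = 6: 6+1=0, 6+3=2, 6+4=3
A + B = {0, 1, 2, 3, 5, 6}, so |A + B| = 6.
Verify: 6 ≥ 5? Yes ✓.

CD lower bound = 5, actual |A + B| = 6.


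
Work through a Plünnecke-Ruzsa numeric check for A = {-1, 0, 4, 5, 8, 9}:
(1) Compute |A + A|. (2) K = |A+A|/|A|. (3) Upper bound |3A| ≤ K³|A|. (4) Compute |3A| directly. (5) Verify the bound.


|A| = 6.
Step 1: Compute A + A by enumerating all 36 pairs.
A + A = {-2, -1, 0, 3, 4, 5, 7, 8, 9, 10, 12, 13, 14, 16, 17, 18}, so |A + A| = 16.
Step 2: Doubling constant K = |A + A|/|A| = 16/6 = 16/6 ≈ 2.6667.
Step 3: Plünnecke-Ruzsa gives |3A| ≤ K³·|A| = (2.6667)³ · 6 ≈ 113.7778.
Step 4: Compute 3A = A + A + A directly by enumerating all triples (a,b,c) ∈ A³; |3A| = 30.
Step 5: Check 30 ≤ 113.7778? Yes ✓.

K = 16/6, Plünnecke-Ruzsa bound K³|A| ≈ 113.7778, |3A| = 30, inequality holds.


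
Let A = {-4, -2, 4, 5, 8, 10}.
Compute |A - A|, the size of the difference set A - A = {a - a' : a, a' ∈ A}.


A - A = {a - a' : a, a' ∈ A}; |A| = 6.
Bounds: 2|A|-1 ≤ |A - A| ≤ |A|² - |A| + 1, i.e. 11 ≤ |A - A| ≤ 31.
Note: 0 ∈ A - A always (from a - a). The set is symmetric: if d ∈ A - A then -d ∈ A - A.
Enumerate nonzero differences d = a - a' with a > a' (then include -d):
Positive differences: {1, 2, 3, 4, 5, 6, 7, 8, 9, 10, 12, 14}
Full difference set: {0} ∪ (positive diffs) ∪ (negative diffs).
|A - A| = 1 + 2·12 = 25 (matches direct enumeration: 25).

|A - A| = 25


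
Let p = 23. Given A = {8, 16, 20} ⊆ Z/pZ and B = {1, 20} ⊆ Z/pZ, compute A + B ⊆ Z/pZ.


Work in Z/23Z: reduce every sum a + b modulo 23.
Enumerate all 6 pairs:
a = 8: 8+1=9, 8+20=5
a = 16: 16+1=17, 16+20=13
a = 20: 20+1=21, 20+20=17
Distinct residues collected: {5, 9, 13, 17, 21}
|A + B| = 5 (out of 23 total residues).

A + B = {5, 9, 13, 17, 21}


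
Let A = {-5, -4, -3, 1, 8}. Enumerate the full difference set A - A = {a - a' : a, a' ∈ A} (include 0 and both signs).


A - A = {a - a' : a, a' ∈ A}.
Compute a - a' for each ordered pair (a, a'):
a = -5: -5--5=0, -5--4=-1, -5--3=-2, -5-1=-6, -5-8=-13
a = -4: -4--5=1, -4--4=0, -4--3=-1, -4-1=-5, -4-8=-12
a = -3: -3--5=2, -3--4=1, -3--3=0, -3-1=-4, -3-8=-11
a = 1: 1--5=6, 1--4=5, 1--3=4, 1-1=0, 1-8=-7
a = 8: 8--5=13, 8--4=12, 8--3=11, 8-1=7, 8-8=0
Collecting distinct values (and noting 0 appears from a-a):
A - A = {-13, -12, -11, -7, -6, -5, -4, -2, -1, 0, 1, 2, 4, 5, 6, 7, 11, 12, 13}
|A - A| = 19

A - A = {-13, -12, -11, -7, -6, -5, -4, -2, -1, 0, 1, 2, 4, 5, 6, 7, 11, 12, 13}


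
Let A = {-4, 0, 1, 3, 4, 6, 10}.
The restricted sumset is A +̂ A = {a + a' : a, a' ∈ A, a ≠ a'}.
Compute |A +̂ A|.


Restricted sumset: A +̂ A = {a + a' : a ∈ A, a' ∈ A, a ≠ a'}.
Equivalently, take A + A and drop any sum 2a that is achievable ONLY as a + a for a ∈ A (i.e. sums representable only with equal summands).
Enumerate pairs (a, a') with a < a' (symmetric, so each unordered pair gives one sum; this covers all a ≠ a'):
  -4 + 0 = -4
  -4 + 1 = -3
  -4 + 3 = -1
  -4 + 4 = 0
  -4 + 6 = 2
  -4 + 10 = 6
  0 + 1 = 1
  0 + 3 = 3
  0 + 4 = 4
  0 + 6 = 6
  0 + 10 = 10
  1 + 3 = 4
  1 + 4 = 5
  1 + 6 = 7
  1 + 10 = 11
  3 + 4 = 7
  3 + 6 = 9
  3 + 10 = 13
  4 + 6 = 10
  4 + 10 = 14
  6 + 10 = 16
Collected distinct sums: {-4, -3, -1, 0, 1, 2, 3, 4, 5, 6, 7, 9, 10, 11, 13, 14, 16}
|A +̂ A| = 17
(Reference bound: |A +̂ A| ≥ 2|A| - 3 for |A| ≥ 2, with |A| = 7 giving ≥ 11.)

|A +̂ A| = 17


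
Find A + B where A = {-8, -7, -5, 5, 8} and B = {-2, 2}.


A + B = {a + b : a ∈ A, b ∈ B}.
Enumerate all |A|·|B| = 5·2 = 10 pairs (a, b) and collect distinct sums.
a = -8: -8+-2=-10, -8+2=-6
a = -7: -7+-2=-9, -7+2=-5
a = -5: -5+-2=-7, -5+2=-3
a = 5: 5+-2=3, 5+2=7
a = 8: 8+-2=6, 8+2=10
Collecting distinct sums: A + B = {-10, -9, -7, -6, -5, -3, 3, 6, 7, 10}
|A + B| = 10

A + B = {-10, -9, -7, -6, -5, -3, 3, 6, 7, 10}


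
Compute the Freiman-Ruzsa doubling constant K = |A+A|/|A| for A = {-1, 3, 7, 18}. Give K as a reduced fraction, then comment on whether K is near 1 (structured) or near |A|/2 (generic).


|A| = 4.
Compute A + A by enumerating all 16 pairs.
A + A = {-2, 2, 6, 10, 14, 17, 21, 25, 36}, so |A + A| = 9.
K = |A + A| / |A| = 9/4 (already in lowest terms) ≈ 2.2500.
Reference: AP of size 4 gives K = 7/4 ≈ 1.7500; a fully generic set of size 4 gives K ≈ 2.5000.

|A| = 4, |A + A| = 9, K = 9/4.


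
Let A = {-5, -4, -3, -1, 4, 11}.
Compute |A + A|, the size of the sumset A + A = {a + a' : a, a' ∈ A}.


A + A = {a + a' : a, a' ∈ A}; |A| = 6.
General bounds: 2|A| - 1 ≤ |A + A| ≤ |A|(|A|+1)/2, i.e. 11 ≤ |A + A| ≤ 21.
Lower bound 2|A|-1 is attained iff A is an arithmetic progression.
Enumerate sums a + a' for a ≤ a' (symmetric, so this suffices):
a = -5: -5+-5=-10, -5+-4=-9, -5+-3=-8, -5+-1=-6, -5+4=-1, -5+11=6
a = -4: -4+-4=-8, -4+-3=-7, -4+-1=-5, -4+4=0, -4+11=7
a = -3: -3+-3=-6, -3+-1=-4, -3+4=1, -3+11=8
a = -1: -1+-1=-2, -1+4=3, -1+11=10
a = 4: 4+4=8, 4+11=15
a = 11: 11+11=22
Distinct sums: {-10, -9, -8, -7, -6, -5, -4, -2, -1, 0, 1, 3, 6, 7, 8, 10, 15, 22}
|A + A| = 18

|A + A| = 18


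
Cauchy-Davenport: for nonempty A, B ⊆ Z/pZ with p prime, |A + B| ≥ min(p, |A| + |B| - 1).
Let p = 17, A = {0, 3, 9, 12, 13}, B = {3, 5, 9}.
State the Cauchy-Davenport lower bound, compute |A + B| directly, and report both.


Cauchy-Davenport: |A + B| ≥ min(p, |A| + |B| - 1) for A, B nonempty in Z/pZ.
|A| = 5, |B| = 3, p = 17.
CD lower bound = min(17, 5 + 3 - 1) = min(17, 7) = 7.
Compute A + B mod 17 directly:
a = 0: 0+3=3, 0+5=5, 0+9=9
a = 3: 3+3=6, 3+5=8, 3+9=12
a = 9: 9+3=12, 9+5=14, 9+9=1
a = 12: 12+3=15, 12+5=0, 12+9=4
a = 13: 13+3=16, 13+5=1, 13+9=5
A + B = {0, 1, 3, 4, 5, 6, 8, 9, 12, 14, 15, 16}, so |A + B| = 12.
Verify: 12 ≥ 7? Yes ✓.

CD lower bound = 7, actual |A + B| = 12.


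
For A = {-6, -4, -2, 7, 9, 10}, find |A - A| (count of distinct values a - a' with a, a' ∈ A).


A - A = {a - a' : a, a' ∈ A}; |A| = 6.
Bounds: 2|A|-1 ≤ |A - A| ≤ |A|² - |A| + 1, i.e. 11 ≤ |A - A| ≤ 31.
Note: 0 ∈ A - A always (from a - a). The set is symmetric: if d ∈ A - A then -d ∈ A - A.
Enumerate nonzero differences d = a - a' with a > a' (then include -d):
Positive differences: {1, 2, 3, 4, 9, 11, 12, 13, 14, 15, 16}
Full difference set: {0} ∪ (positive diffs) ∪ (negative diffs).
|A - A| = 1 + 2·11 = 23 (matches direct enumeration: 23).

|A - A| = 23


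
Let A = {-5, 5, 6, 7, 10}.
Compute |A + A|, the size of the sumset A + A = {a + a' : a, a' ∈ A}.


A + A = {a + a' : a, a' ∈ A}; |A| = 5.
General bounds: 2|A| - 1 ≤ |A + A| ≤ |A|(|A|+1)/2, i.e. 9 ≤ |A + A| ≤ 15.
Lower bound 2|A|-1 is attained iff A is an arithmetic progression.
Enumerate sums a + a' for a ≤ a' (symmetric, so this suffices):
a = -5: -5+-5=-10, -5+5=0, -5+6=1, -5+7=2, -5+10=5
a = 5: 5+5=10, 5+6=11, 5+7=12, 5+10=15
a = 6: 6+6=12, 6+7=13, 6+10=16
a = 7: 7+7=14, 7+10=17
a = 10: 10+10=20
Distinct sums: {-10, 0, 1, 2, 5, 10, 11, 12, 13, 14, 15, 16, 17, 20}
|A + A| = 14

|A + A| = 14


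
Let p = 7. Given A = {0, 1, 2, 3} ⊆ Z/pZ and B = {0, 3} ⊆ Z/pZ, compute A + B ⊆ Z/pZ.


Work in Z/7Z: reduce every sum a + b modulo 7.
Enumerate all 8 pairs:
a = 0: 0+0=0, 0+3=3
a = 1: 1+0=1, 1+3=4
a = 2: 2+0=2, 2+3=5
a = 3: 3+0=3, 3+3=6
Distinct residues collected: {0, 1, 2, 3, 4, 5, 6}
|A + B| = 7 (out of 7 total residues).

A + B = {0, 1, 2, 3, 4, 5, 6}


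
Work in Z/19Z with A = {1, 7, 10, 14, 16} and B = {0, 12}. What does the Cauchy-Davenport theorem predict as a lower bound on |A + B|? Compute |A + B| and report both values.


Cauchy-Davenport: |A + B| ≥ min(p, |A| + |B| - 1) for A, B nonempty in Z/pZ.
|A| = 5, |B| = 2, p = 19.
CD lower bound = min(19, 5 + 2 - 1) = min(19, 6) = 6.
Compute A + B mod 19 directly:
a = 1: 1+0=1, 1+12=13
a = 7: 7+0=7, 7+12=0
a = 10: 10+0=10, 10+12=3
a = 14: 14+0=14, 14+12=7
a = 16: 16+0=16, 16+12=9
A + B = {0, 1, 3, 7, 9, 10, 13, 14, 16}, so |A + B| = 9.
Verify: 9 ≥ 6? Yes ✓.

CD lower bound = 6, actual |A + B| = 9.


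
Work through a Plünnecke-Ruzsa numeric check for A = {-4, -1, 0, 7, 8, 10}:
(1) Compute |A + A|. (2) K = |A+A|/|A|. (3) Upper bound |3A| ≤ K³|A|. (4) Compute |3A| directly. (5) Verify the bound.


|A| = 6.
Step 1: Compute A + A by enumerating all 36 pairs.
A + A = {-8, -5, -4, -2, -1, 0, 3, 4, 6, 7, 8, 9, 10, 14, 15, 16, 17, 18, 20}, so |A + A| = 19.
Step 2: Doubling constant K = |A + A|/|A| = 19/6 = 19/6 ≈ 3.1667.
Step 3: Plünnecke-Ruzsa gives |3A| ≤ K³·|A| = (3.1667)³ · 6 ≈ 190.5278.
Step 4: Compute 3A = A + A + A directly by enumerating all triples (a,b,c) ∈ A³; |3A| = 38.
Step 5: Check 38 ≤ 190.5278? Yes ✓.

K = 19/6, Plünnecke-Ruzsa bound K³|A| ≈ 190.5278, |3A| = 38, inequality holds.


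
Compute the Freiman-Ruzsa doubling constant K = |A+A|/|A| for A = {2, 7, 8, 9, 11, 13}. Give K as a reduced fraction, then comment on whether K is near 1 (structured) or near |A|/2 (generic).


|A| = 6.
Compute A + A by enumerating all 36 pairs.
A + A = {4, 9, 10, 11, 13, 14, 15, 16, 17, 18, 19, 20, 21, 22, 24, 26}, so |A + A| = 16.
K = |A + A| / |A| = 16/6 = 8/3 ≈ 2.6667.
Reference: AP of size 6 gives K = 11/6 ≈ 1.8333; a fully generic set of size 6 gives K ≈ 3.5000.

|A| = 6, |A + A| = 16, K = 16/6 = 8/3.


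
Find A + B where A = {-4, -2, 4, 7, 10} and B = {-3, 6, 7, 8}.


A + B = {a + b : a ∈ A, b ∈ B}.
Enumerate all |A|·|B| = 5·4 = 20 pairs (a, b) and collect distinct sums.
a = -4: -4+-3=-7, -4+6=2, -4+7=3, -4+8=4
a = -2: -2+-3=-5, -2+6=4, -2+7=5, -2+8=6
a = 4: 4+-3=1, 4+6=10, 4+7=11, 4+8=12
a = 7: 7+-3=4, 7+6=13, 7+7=14, 7+8=15
a = 10: 10+-3=7, 10+6=16, 10+7=17, 10+8=18
Collecting distinct sums: A + B = {-7, -5, 1, 2, 3, 4, 5, 6, 7, 10, 11, 12, 13, 14, 15, 16, 17, 18}
|A + B| = 18

A + B = {-7, -5, 1, 2, 3, 4, 5, 6, 7, 10, 11, 12, 13, 14, 15, 16, 17, 18}


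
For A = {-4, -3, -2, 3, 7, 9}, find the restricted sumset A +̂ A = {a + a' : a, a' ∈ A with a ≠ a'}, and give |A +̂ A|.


Restricted sumset: A +̂ A = {a + a' : a ∈ A, a' ∈ A, a ≠ a'}.
Equivalently, take A + A and drop any sum 2a that is achievable ONLY as a + a for a ∈ A (i.e. sums representable only with equal summands).
Enumerate pairs (a, a') with a < a' (symmetric, so each unordered pair gives one sum; this covers all a ≠ a'):
  -4 + -3 = -7
  -4 + -2 = -6
  -4 + 3 = -1
  -4 + 7 = 3
  -4 + 9 = 5
  -3 + -2 = -5
  -3 + 3 = 0
  -3 + 7 = 4
  -3 + 9 = 6
  -2 + 3 = 1
  -2 + 7 = 5
  -2 + 9 = 7
  3 + 7 = 10
  3 + 9 = 12
  7 + 9 = 16
Collected distinct sums: {-7, -6, -5, -1, 0, 1, 3, 4, 5, 6, 7, 10, 12, 16}
|A +̂ A| = 14
(Reference bound: |A +̂ A| ≥ 2|A| - 3 for |A| ≥ 2, with |A| = 6 giving ≥ 9.)

|A +̂ A| = 14


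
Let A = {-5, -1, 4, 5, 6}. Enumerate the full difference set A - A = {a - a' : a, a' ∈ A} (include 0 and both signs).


A - A = {a - a' : a, a' ∈ A}.
Compute a - a' for each ordered pair (a, a'):
a = -5: -5--5=0, -5--1=-4, -5-4=-9, -5-5=-10, -5-6=-11
a = -1: -1--5=4, -1--1=0, -1-4=-5, -1-5=-6, -1-6=-7
a = 4: 4--5=9, 4--1=5, 4-4=0, 4-5=-1, 4-6=-2
a = 5: 5--5=10, 5--1=6, 5-4=1, 5-5=0, 5-6=-1
a = 6: 6--5=11, 6--1=7, 6-4=2, 6-5=1, 6-6=0
Collecting distinct values (and noting 0 appears from a-a):
A - A = {-11, -10, -9, -7, -6, -5, -4, -2, -1, 0, 1, 2, 4, 5, 6, 7, 9, 10, 11}
|A - A| = 19

A - A = {-11, -10, -9, -7, -6, -5, -4, -2, -1, 0, 1, 2, 4, 5, 6, 7, 9, 10, 11}


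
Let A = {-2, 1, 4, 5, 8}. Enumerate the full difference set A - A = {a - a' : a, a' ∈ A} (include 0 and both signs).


A - A = {a - a' : a, a' ∈ A}.
Compute a - a' for each ordered pair (a, a'):
a = -2: -2--2=0, -2-1=-3, -2-4=-6, -2-5=-7, -2-8=-10
a = 1: 1--2=3, 1-1=0, 1-4=-3, 1-5=-4, 1-8=-7
a = 4: 4--2=6, 4-1=3, 4-4=0, 4-5=-1, 4-8=-4
a = 5: 5--2=7, 5-1=4, 5-4=1, 5-5=0, 5-8=-3
a = 8: 8--2=10, 8-1=7, 8-4=4, 8-5=3, 8-8=0
Collecting distinct values (and noting 0 appears from a-a):
A - A = {-10, -7, -6, -4, -3, -1, 0, 1, 3, 4, 6, 7, 10}
|A - A| = 13

A - A = {-10, -7, -6, -4, -3, -1, 0, 1, 3, 4, 6, 7, 10}


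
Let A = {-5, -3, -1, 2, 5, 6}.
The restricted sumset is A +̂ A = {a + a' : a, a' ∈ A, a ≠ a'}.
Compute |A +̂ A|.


Restricted sumset: A +̂ A = {a + a' : a ∈ A, a' ∈ A, a ≠ a'}.
Equivalently, take A + A and drop any sum 2a that is achievable ONLY as a + a for a ∈ A (i.e. sums representable only with equal summands).
Enumerate pairs (a, a') with a < a' (symmetric, so each unordered pair gives one sum; this covers all a ≠ a'):
  -5 + -3 = -8
  -5 + -1 = -6
  -5 + 2 = -3
  -5 + 5 = 0
  -5 + 6 = 1
  -3 + -1 = -4
  -3 + 2 = -1
  -3 + 5 = 2
  -3 + 6 = 3
  -1 + 2 = 1
  -1 + 5 = 4
  -1 + 6 = 5
  2 + 5 = 7
  2 + 6 = 8
  5 + 6 = 11
Collected distinct sums: {-8, -6, -4, -3, -1, 0, 1, 2, 3, 4, 5, 7, 8, 11}
|A +̂ A| = 14
(Reference bound: |A +̂ A| ≥ 2|A| - 3 for |A| ≥ 2, with |A| = 6 giving ≥ 9.)

|A +̂ A| = 14


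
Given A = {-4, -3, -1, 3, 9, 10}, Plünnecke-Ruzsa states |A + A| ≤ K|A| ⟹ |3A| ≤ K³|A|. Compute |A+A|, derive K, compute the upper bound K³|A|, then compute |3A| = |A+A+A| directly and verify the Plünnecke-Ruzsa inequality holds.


|A| = 6.
Step 1: Compute A + A by enumerating all 36 pairs.
A + A = {-8, -7, -6, -5, -4, -2, -1, 0, 2, 5, 6, 7, 8, 9, 12, 13, 18, 19, 20}, so |A + A| = 19.
Step 2: Doubling constant K = |A + A|/|A| = 19/6 = 19/6 ≈ 3.1667.
Step 3: Plünnecke-Ruzsa gives |3A| ≤ K³·|A| = (3.1667)³ · 6 ≈ 190.5278.
Step 4: Compute 3A = A + A + A directly by enumerating all triples (a,b,c) ∈ A³; |3A| = 37.
Step 5: Check 37 ≤ 190.5278? Yes ✓.

K = 19/6, Plünnecke-Ruzsa bound K³|A| ≈ 190.5278, |3A| = 37, inequality holds.


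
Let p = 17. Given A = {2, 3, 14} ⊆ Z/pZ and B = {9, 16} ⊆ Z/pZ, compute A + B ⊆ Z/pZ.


Work in Z/17Z: reduce every sum a + b modulo 17.
Enumerate all 6 pairs:
a = 2: 2+9=11, 2+16=1
a = 3: 3+9=12, 3+16=2
a = 14: 14+9=6, 14+16=13
Distinct residues collected: {1, 2, 6, 11, 12, 13}
|A + B| = 6 (out of 17 total residues).

A + B = {1, 2, 6, 11, 12, 13}


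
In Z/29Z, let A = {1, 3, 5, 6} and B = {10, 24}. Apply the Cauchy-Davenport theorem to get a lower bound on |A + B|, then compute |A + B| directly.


Cauchy-Davenport: |A + B| ≥ min(p, |A| + |B| - 1) for A, B nonempty in Z/pZ.
|A| = 4, |B| = 2, p = 29.
CD lower bound = min(29, 4 + 2 - 1) = min(29, 5) = 5.
Compute A + B mod 29 directly:
a = 1: 1+10=11, 1+24=25
a = 3: 3+10=13, 3+24=27
a = 5: 5+10=15, 5+24=0
a = 6: 6+10=16, 6+24=1
A + B = {0, 1, 11, 13, 15, 16, 25, 27}, so |A + B| = 8.
Verify: 8 ≥ 5? Yes ✓.

CD lower bound = 5, actual |A + B| = 8.


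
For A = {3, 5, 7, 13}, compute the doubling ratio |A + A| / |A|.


|A| = 4.
Compute A + A by enumerating all 16 pairs.
A + A = {6, 8, 10, 12, 14, 16, 18, 20, 26}, so |A + A| = 9.
K = |A + A| / |A| = 9/4 (already in lowest terms) ≈ 2.2500.
Reference: AP of size 4 gives K = 7/4 ≈ 1.7500; a fully generic set of size 4 gives K ≈ 2.5000.

|A| = 4, |A + A| = 9, K = 9/4.


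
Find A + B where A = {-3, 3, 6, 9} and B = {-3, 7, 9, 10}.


A + B = {a + b : a ∈ A, b ∈ B}.
Enumerate all |A|·|B| = 4·4 = 16 pairs (a, b) and collect distinct sums.
a = -3: -3+-3=-6, -3+7=4, -3+9=6, -3+10=7
a = 3: 3+-3=0, 3+7=10, 3+9=12, 3+10=13
a = 6: 6+-3=3, 6+7=13, 6+9=15, 6+10=16
a = 9: 9+-3=6, 9+7=16, 9+9=18, 9+10=19
Collecting distinct sums: A + B = {-6, 0, 3, 4, 6, 7, 10, 12, 13, 15, 16, 18, 19}
|A + B| = 13

A + B = {-6, 0, 3, 4, 6, 7, 10, 12, 13, 15, 16, 18, 19}


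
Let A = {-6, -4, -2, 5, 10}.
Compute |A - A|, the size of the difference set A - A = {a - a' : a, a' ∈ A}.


A - A = {a - a' : a, a' ∈ A}; |A| = 5.
Bounds: 2|A|-1 ≤ |A - A| ≤ |A|² - |A| + 1, i.e. 9 ≤ |A - A| ≤ 21.
Note: 0 ∈ A - A always (from a - a). The set is symmetric: if d ∈ A - A then -d ∈ A - A.
Enumerate nonzero differences d = a - a' with a > a' (then include -d):
Positive differences: {2, 4, 5, 7, 9, 11, 12, 14, 16}
Full difference set: {0} ∪ (positive diffs) ∪ (negative diffs).
|A - A| = 1 + 2·9 = 19 (matches direct enumeration: 19).

|A - A| = 19


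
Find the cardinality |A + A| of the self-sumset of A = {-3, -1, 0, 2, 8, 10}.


A + A = {a + a' : a, a' ∈ A}; |A| = 6.
General bounds: 2|A| - 1 ≤ |A + A| ≤ |A|(|A|+1)/2, i.e. 11 ≤ |A + A| ≤ 21.
Lower bound 2|A|-1 is attained iff A is an arithmetic progression.
Enumerate sums a + a' for a ≤ a' (symmetric, so this suffices):
a = -3: -3+-3=-6, -3+-1=-4, -3+0=-3, -3+2=-1, -3+8=5, -3+10=7
a = -1: -1+-1=-2, -1+0=-1, -1+2=1, -1+8=7, -1+10=9
a = 0: 0+0=0, 0+2=2, 0+8=8, 0+10=10
a = 2: 2+2=4, 2+8=10, 2+10=12
a = 8: 8+8=16, 8+10=18
a = 10: 10+10=20
Distinct sums: {-6, -4, -3, -2, -1, 0, 1, 2, 4, 5, 7, 8, 9, 10, 12, 16, 18, 20}
|A + A| = 18

|A + A| = 18


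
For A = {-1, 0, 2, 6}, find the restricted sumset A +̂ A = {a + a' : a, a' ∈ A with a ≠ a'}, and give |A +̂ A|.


Restricted sumset: A +̂ A = {a + a' : a ∈ A, a' ∈ A, a ≠ a'}.
Equivalently, take A + A and drop any sum 2a that is achievable ONLY as a + a for a ∈ A (i.e. sums representable only with equal summands).
Enumerate pairs (a, a') with a < a' (symmetric, so each unordered pair gives one sum; this covers all a ≠ a'):
  -1 + 0 = -1
  -1 + 2 = 1
  -1 + 6 = 5
  0 + 2 = 2
  0 + 6 = 6
  2 + 6 = 8
Collected distinct sums: {-1, 1, 2, 5, 6, 8}
|A +̂ A| = 6
(Reference bound: |A +̂ A| ≥ 2|A| - 3 for |A| ≥ 2, with |A| = 4 giving ≥ 5.)

|A +̂ A| = 6


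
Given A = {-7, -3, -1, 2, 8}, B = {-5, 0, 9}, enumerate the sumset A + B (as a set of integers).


A + B = {a + b : a ∈ A, b ∈ B}.
Enumerate all |A|·|B| = 5·3 = 15 pairs (a, b) and collect distinct sums.
a = -7: -7+-5=-12, -7+0=-7, -7+9=2
a = -3: -3+-5=-8, -3+0=-3, -3+9=6
a = -1: -1+-5=-6, -1+0=-1, -1+9=8
a = 2: 2+-5=-3, 2+0=2, 2+9=11
a = 8: 8+-5=3, 8+0=8, 8+9=17
Collecting distinct sums: A + B = {-12, -8, -7, -6, -3, -1, 2, 3, 6, 8, 11, 17}
|A + B| = 12

A + B = {-12, -8, -7, -6, -3, -1, 2, 3, 6, 8, 11, 17}


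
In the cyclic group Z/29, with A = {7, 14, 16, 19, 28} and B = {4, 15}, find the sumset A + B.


Work in Z/29Z: reduce every sum a + b modulo 29.
Enumerate all 10 pairs:
a = 7: 7+4=11, 7+15=22
a = 14: 14+4=18, 14+15=0
a = 16: 16+4=20, 16+15=2
a = 19: 19+4=23, 19+15=5
a = 28: 28+4=3, 28+15=14
Distinct residues collected: {0, 2, 3, 5, 11, 14, 18, 20, 22, 23}
|A + B| = 10 (out of 29 total residues).

A + B = {0, 2, 3, 5, 11, 14, 18, 20, 22, 23}


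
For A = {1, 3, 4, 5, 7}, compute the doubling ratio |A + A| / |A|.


|A| = 5.
Compute A + A by enumerating all 25 pairs.
A + A = {2, 4, 5, 6, 7, 8, 9, 10, 11, 12, 14}, so |A + A| = 11.
K = |A + A| / |A| = 11/5 (already in lowest terms) ≈ 2.2000.
Reference: AP of size 5 gives K = 9/5 ≈ 1.8000; a fully generic set of size 5 gives K ≈ 3.0000.

|A| = 5, |A + A| = 11, K = 11/5.


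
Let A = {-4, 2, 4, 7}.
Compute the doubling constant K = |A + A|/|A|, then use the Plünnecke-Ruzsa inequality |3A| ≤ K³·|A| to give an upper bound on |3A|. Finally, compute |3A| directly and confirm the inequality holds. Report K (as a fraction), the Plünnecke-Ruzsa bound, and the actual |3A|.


|A| = 4.
Step 1: Compute A + A by enumerating all 16 pairs.
A + A = {-8, -2, 0, 3, 4, 6, 8, 9, 11, 14}, so |A + A| = 10.
Step 2: Doubling constant K = |A + A|/|A| = 10/4 = 10/4 ≈ 2.5000.
Step 3: Plünnecke-Ruzsa gives |3A| ≤ K³·|A| = (2.5000)³ · 4 ≈ 62.5000.
Step 4: Compute 3A = A + A + A directly by enumerating all triples (a,b,c) ∈ A³; |3A| = 19.
Step 5: Check 19 ≤ 62.5000? Yes ✓.

K = 10/4, Plünnecke-Ruzsa bound K³|A| ≈ 62.5000, |3A| = 19, inequality holds.


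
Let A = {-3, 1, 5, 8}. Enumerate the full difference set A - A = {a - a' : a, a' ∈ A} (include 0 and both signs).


A - A = {a - a' : a, a' ∈ A}.
Compute a - a' for each ordered pair (a, a'):
a = -3: -3--3=0, -3-1=-4, -3-5=-8, -3-8=-11
a = 1: 1--3=4, 1-1=0, 1-5=-4, 1-8=-7
a = 5: 5--3=8, 5-1=4, 5-5=0, 5-8=-3
a = 8: 8--3=11, 8-1=7, 8-5=3, 8-8=0
Collecting distinct values (and noting 0 appears from a-a):
A - A = {-11, -8, -7, -4, -3, 0, 3, 4, 7, 8, 11}
|A - A| = 11

A - A = {-11, -8, -7, -4, -3, 0, 3, 4, 7, 8, 11}


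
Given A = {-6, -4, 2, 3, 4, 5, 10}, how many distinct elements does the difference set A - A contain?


A - A = {a - a' : a, a' ∈ A}; |A| = 7.
Bounds: 2|A|-1 ≤ |A - A| ≤ |A|² - |A| + 1, i.e. 13 ≤ |A - A| ≤ 43.
Note: 0 ∈ A - A always (from a - a). The set is symmetric: if d ∈ A - A then -d ∈ A - A.
Enumerate nonzero differences d = a - a' with a > a' (then include -d):
Positive differences: {1, 2, 3, 5, 6, 7, 8, 9, 10, 11, 14, 16}
Full difference set: {0} ∪ (positive diffs) ∪ (negative diffs).
|A - A| = 1 + 2·12 = 25 (matches direct enumeration: 25).

|A - A| = 25


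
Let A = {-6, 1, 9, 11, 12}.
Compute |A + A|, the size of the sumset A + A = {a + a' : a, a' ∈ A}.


A + A = {a + a' : a, a' ∈ A}; |A| = 5.
General bounds: 2|A| - 1 ≤ |A + A| ≤ |A|(|A|+1)/2, i.e. 9 ≤ |A + A| ≤ 15.
Lower bound 2|A|-1 is attained iff A is an arithmetic progression.
Enumerate sums a + a' for a ≤ a' (symmetric, so this suffices):
a = -6: -6+-6=-12, -6+1=-5, -6+9=3, -6+11=5, -6+12=6
a = 1: 1+1=2, 1+9=10, 1+11=12, 1+12=13
a = 9: 9+9=18, 9+11=20, 9+12=21
a = 11: 11+11=22, 11+12=23
a = 12: 12+12=24
Distinct sums: {-12, -5, 2, 3, 5, 6, 10, 12, 13, 18, 20, 21, 22, 23, 24}
|A + A| = 15

|A + A| = 15


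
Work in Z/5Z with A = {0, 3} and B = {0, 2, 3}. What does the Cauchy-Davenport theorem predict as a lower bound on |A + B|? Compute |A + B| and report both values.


Cauchy-Davenport: |A + B| ≥ min(p, |A| + |B| - 1) for A, B nonempty in Z/pZ.
|A| = 2, |B| = 3, p = 5.
CD lower bound = min(5, 2 + 3 - 1) = min(5, 4) = 4.
Compute A + B mod 5 directly:
a = 0: 0+0=0, 0+2=2, 0+3=3
a = 3: 3+0=3, 3+2=0, 3+3=1
A + B = {0, 1, 2, 3}, so |A + B| = 4.
Verify: 4 ≥ 4? Yes ✓.

CD lower bound = 4, actual |A + B| = 4.


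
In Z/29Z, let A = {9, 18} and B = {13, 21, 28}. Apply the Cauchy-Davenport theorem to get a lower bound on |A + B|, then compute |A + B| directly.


Cauchy-Davenport: |A + B| ≥ min(p, |A| + |B| - 1) for A, B nonempty in Z/pZ.
|A| = 2, |B| = 3, p = 29.
CD lower bound = min(29, 2 + 3 - 1) = min(29, 4) = 4.
Compute A + B mod 29 directly:
a = 9: 9+13=22, 9+21=1, 9+28=8
a = 18: 18+13=2, 18+21=10, 18+28=17
A + B = {1, 2, 8, 10, 17, 22}, so |A + B| = 6.
Verify: 6 ≥ 4? Yes ✓.

CD lower bound = 4, actual |A + B| = 6.


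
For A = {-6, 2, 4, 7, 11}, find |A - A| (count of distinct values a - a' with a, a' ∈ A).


A - A = {a - a' : a, a' ∈ A}; |A| = 5.
Bounds: 2|A|-1 ≤ |A - A| ≤ |A|² - |A| + 1, i.e. 9 ≤ |A - A| ≤ 21.
Note: 0 ∈ A - A always (from a - a). The set is symmetric: if d ∈ A - A then -d ∈ A - A.
Enumerate nonzero differences d = a - a' with a > a' (then include -d):
Positive differences: {2, 3, 4, 5, 7, 8, 9, 10, 13, 17}
Full difference set: {0} ∪ (positive diffs) ∪ (negative diffs).
|A - A| = 1 + 2·10 = 21 (matches direct enumeration: 21).

|A - A| = 21


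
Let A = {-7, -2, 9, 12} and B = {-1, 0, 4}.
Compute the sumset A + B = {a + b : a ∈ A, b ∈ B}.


A + B = {a + b : a ∈ A, b ∈ B}.
Enumerate all |A|·|B| = 4·3 = 12 pairs (a, b) and collect distinct sums.
a = -7: -7+-1=-8, -7+0=-7, -7+4=-3
a = -2: -2+-1=-3, -2+0=-2, -2+4=2
a = 9: 9+-1=8, 9+0=9, 9+4=13
a = 12: 12+-1=11, 12+0=12, 12+4=16
Collecting distinct sums: A + B = {-8, -7, -3, -2, 2, 8, 9, 11, 12, 13, 16}
|A + B| = 11

A + B = {-8, -7, -3, -2, 2, 8, 9, 11, 12, 13, 16}


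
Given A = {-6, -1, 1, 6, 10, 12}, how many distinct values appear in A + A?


A + A = {a + a' : a, a' ∈ A}; |A| = 6.
General bounds: 2|A| - 1 ≤ |A + A| ≤ |A|(|A|+1)/2, i.e. 11 ≤ |A + A| ≤ 21.
Lower bound 2|A|-1 is attained iff A is an arithmetic progression.
Enumerate sums a + a' for a ≤ a' (symmetric, so this suffices):
a = -6: -6+-6=-12, -6+-1=-7, -6+1=-5, -6+6=0, -6+10=4, -6+12=6
a = -1: -1+-1=-2, -1+1=0, -1+6=5, -1+10=9, -1+12=11
a = 1: 1+1=2, 1+6=7, 1+10=11, 1+12=13
a = 6: 6+6=12, 6+10=16, 6+12=18
a = 10: 10+10=20, 10+12=22
a = 12: 12+12=24
Distinct sums: {-12, -7, -5, -2, 0, 2, 4, 5, 6, 7, 9, 11, 12, 13, 16, 18, 20, 22, 24}
|A + A| = 19

|A + A| = 19


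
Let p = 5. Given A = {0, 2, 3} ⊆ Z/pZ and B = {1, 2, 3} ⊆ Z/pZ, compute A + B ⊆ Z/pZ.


Work in Z/5Z: reduce every sum a + b modulo 5.
Enumerate all 9 pairs:
a = 0: 0+1=1, 0+2=2, 0+3=3
a = 2: 2+1=3, 2+2=4, 2+3=0
a = 3: 3+1=4, 3+2=0, 3+3=1
Distinct residues collected: {0, 1, 2, 3, 4}
|A + B| = 5 (out of 5 total residues).

A + B = {0, 1, 2, 3, 4}


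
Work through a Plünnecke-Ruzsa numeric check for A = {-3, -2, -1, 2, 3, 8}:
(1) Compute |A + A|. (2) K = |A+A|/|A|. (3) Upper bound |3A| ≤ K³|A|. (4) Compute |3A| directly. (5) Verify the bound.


|A| = 6.
Step 1: Compute A + A by enumerating all 36 pairs.
A + A = {-6, -5, -4, -3, -2, -1, 0, 1, 2, 4, 5, 6, 7, 10, 11, 16}, so |A + A| = 16.
Step 2: Doubling constant K = |A + A|/|A| = 16/6 = 16/6 ≈ 2.6667.
Step 3: Plünnecke-Ruzsa gives |3A| ≤ K³·|A| = (2.6667)³ · 6 ≈ 113.7778.
Step 4: Compute 3A = A + A + A directly by enumerating all triples (a,b,c) ∈ A³; |3A| = 27.
Step 5: Check 27 ≤ 113.7778? Yes ✓.

K = 16/6, Plünnecke-Ruzsa bound K³|A| ≈ 113.7778, |3A| = 27, inequality holds.


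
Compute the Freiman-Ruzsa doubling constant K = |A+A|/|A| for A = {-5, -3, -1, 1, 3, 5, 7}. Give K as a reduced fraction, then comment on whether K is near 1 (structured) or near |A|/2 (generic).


|A| = 7.
Compute A + A by enumerating all 49 pairs.
A + A = {-10, -8, -6, -4, -2, 0, 2, 4, 6, 8, 10, 12, 14}, so |A + A| = 13.
K = |A + A| / |A| = 13/7 (already in lowest terms) ≈ 1.8571.
Reference: AP of size 7 gives K = 13/7 ≈ 1.8571; a fully generic set of size 7 gives K ≈ 4.0000.

|A| = 7, |A + A| = 13, K = 13/7.


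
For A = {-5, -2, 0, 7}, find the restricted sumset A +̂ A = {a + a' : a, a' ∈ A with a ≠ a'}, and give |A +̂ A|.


Restricted sumset: A +̂ A = {a + a' : a ∈ A, a' ∈ A, a ≠ a'}.
Equivalently, take A + A and drop any sum 2a that is achievable ONLY as a + a for a ∈ A (i.e. sums representable only with equal summands).
Enumerate pairs (a, a') with a < a' (symmetric, so each unordered pair gives one sum; this covers all a ≠ a'):
  -5 + -2 = -7
  -5 + 0 = -5
  -5 + 7 = 2
  -2 + 0 = -2
  -2 + 7 = 5
  0 + 7 = 7
Collected distinct sums: {-7, -5, -2, 2, 5, 7}
|A +̂ A| = 6
(Reference bound: |A +̂ A| ≥ 2|A| - 3 for |A| ≥ 2, with |A| = 4 giving ≥ 5.)

|A +̂ A| = 6


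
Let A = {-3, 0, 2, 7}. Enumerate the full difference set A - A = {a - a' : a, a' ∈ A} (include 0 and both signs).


A - A = {a - a' : a, a' ∈ A}.
Compute a - a' for each ordered pair (a, a'):
a = -3: -3--3=0, -3-0=-3, -3-2=-5, -3-7=-10
a = 0: 0--3=3, 0-0=0, 0-2=-2, 0-7=-7
a = 2: 2--3=5, 2-0=2, 2-2=0, 2-7=-5
a = 7: 7--3=10, 7-0=7, 7-2=5, 7-7=0
Collecting distinct values (and noting 0 appears from a-a):
A - A = {-10, -7, -5, -3, -2, 0, 2, 3, 5, 7, 10}
|A - A| = 11

A - A = {-10, -7, -5, -3, -2, 0, 2, 3, 5, 7, 10}


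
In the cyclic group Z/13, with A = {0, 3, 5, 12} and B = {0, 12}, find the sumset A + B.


Work in Z/13Z: reduce every sum a + b modulo 13.
Enumerate all 8 pairs:
a = 0: 0+0=0, 0+12=12
a = 3: 3+0=3, 3+12=2
a = 5: 5+0=5, 5+12=4
a = 12: 12+0=12, 12+12=11
Distinct residues collected: {0, 2, 3, 4, 5, 11, 12}
|A + B| = 7 (out of 13 total residues).

A + B = {0, 2, 3, 4, 5, 11, 12}


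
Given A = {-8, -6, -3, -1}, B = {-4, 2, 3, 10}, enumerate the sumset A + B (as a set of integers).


A + B = {a + b : a ∈ A, b ∈ B}.
Enumerate all |A|·|B| = 4·4 = 16 pairs (a, b) and collect distinct sums.
a = -8: -8+-4=-12, -8+2=-6, -8+3=-5, -8+10=2
a = -6: -6+-4=-10, -6+2=-4, -6+3=-3, -6+10=4
a = -3: -3+-4=-7, -3+2=-1, -3+3=0, -3+10=7
a = -1: -1+-4=-5, -1+2=1, -1+3=2, -1+10=9
Collecting distinct sums: A + B = {-12, -10, -7, -6, -5, -4, -3, -1, 0, 1, 2, 4, 7, 9}
|A + B| = 14

A + B = {-12, -10, -7, -6, -5, -4, -3, -1, 0, 1, 2, 4, 7, 9}


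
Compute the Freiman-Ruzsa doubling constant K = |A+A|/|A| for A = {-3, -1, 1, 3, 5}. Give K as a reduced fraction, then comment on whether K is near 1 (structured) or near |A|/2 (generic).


|A| = 5.
Compute A + A by enumerating all 25 pairs.
A + A = {-6, -4, -2, 0, 2, 4, 6, 8, 10}, so |A + A| = 9.
K = |A + A| / |A| = 9/5 (already in lowest terms) ≈ 1.8000.
Reference: AP of size 5 gives K = 9/5 ≈ 1.8000; a fully generic set of size 5 gives K ≈ 3.0000.

|A| = 5, |A + A| = 9, K = 9/5.


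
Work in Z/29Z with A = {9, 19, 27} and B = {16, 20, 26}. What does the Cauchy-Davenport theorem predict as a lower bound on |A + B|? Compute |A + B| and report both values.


Cauchy-Davenport: |A + B| ≥ min(p, |A| + |B| - 1) for A, B nonempty in Z/pZ.
|A| = 3, |B| = 3, p = 29.
CD lower bound = min(29, 3 + 3 - 1) = min(29, 5) = 5.
Compute A + B mod 29 directly:
a = 9: 9+16=25, 9+20=0, 9+26=6
a = 19: 19+16=6, 19+20=10, 19+26=16
a = 27: 27+16=14, 27+20=18, 27+26=24
A + B = {0, 6, 10, 14, 16, 18, 24, 25}, so |A + B| = 8.
Verify: 8 ≥ 5? Yes ✓.

CD lower bound = 5, actual |A + B| = 8.


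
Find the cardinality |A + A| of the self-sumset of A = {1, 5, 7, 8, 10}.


A + A = {a + a' : a, a' ∈ A}; |A| = 5.
General bounds: 2|A| - 1 ≤ |A + A| ≤ |A|(|A|+1)/2, i.e. 9 ≤ |A + A| ≤ 15.
Lower bound 2|A|-1 is attained iff A is an arithmetic progression.
Enumerate sums a + a' for a ≤ a' (symmetric, so this suffices):
a = 1: 1+1=2, 1+5=6, 1+7=8, 1+8=9, 1+10=11
a = 5: 5+5=10, 5+7=12, 5+8=13, 5+10=15
a = 7: 7+7=14, 7+8=15, 7+10=17
a = 8: 8+8=16, 8+10=18
a = 10: 10+10=20
Distinct sums: {2, 6, 8, 9, 10, 11, 12, 13, 14, 15, 16, 17, 18, 20}
|A + A| = 14

|A + A| = 14


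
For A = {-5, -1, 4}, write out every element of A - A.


A - A = {a - a' : a, a' ∈ A}.
Compute a - a' for each ordered pair (a, a'):
a = -5: -5--5=0, -5--1=-4, -5-4=-9
a = -1: -1--5=4, -1--1=0, -1-4=-5
a = 4: 4--5=9, 4--1=5, 4-4=0
Collecting distinct values (and noting 0 appears from a-a):
A - A = {-9, -5, -4, 0, 4, 5, 9}
|A - A| = 7

A - A = {-9, -5, -4, 0, 4, 5, 9}


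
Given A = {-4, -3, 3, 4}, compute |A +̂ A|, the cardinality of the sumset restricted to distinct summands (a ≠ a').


Restricted sumset: A +̂ A = {a + a' : a ∈ A, a' ∈ A, a ≠ a'}.
Equivalently, take A + A and drop any sum 2a that is achievable ONLY as a + a for a ∈ A (i.e. sums representable only with equal summands).
Enumerate pairs (a, a') with a < a' (symmetric, so each unordered pair gives one sum; this covers all a ≠ a'):
  -4 + -3 = -7
  -4 + 3 = -1
  -4 + 4 = 0
  -3 + 3 = 0
  -3 + 4 = 1
  3 + 4 = 7
Collected distinct sums: {-7, -1, 0, 1, 7}
|A +̂ A| = 5
(Reference bound: |A +̂ A| ≥ 2|A| - 3 for |A| ≥ 2, with |A| = 4 giving ≥ 5.)

|A +̂ A| = 5


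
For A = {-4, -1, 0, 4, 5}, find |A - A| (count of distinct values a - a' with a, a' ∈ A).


A - A = {a - a' : a, a' ∈ A}; |A| = 5.
Bounds: 2|A|-1 ≤ |A - A| ≤ |A|² - |A| + 1, i.e. 9 ≤ |A - A| ≤ 21.
Note: 0 ∈ A - A always (from a - a). The set is symmetric: if d ∈ A - A then -d ∈ A - A.
Enumerate nonzero differences d = a - a' with a > a' (then include -d):
Positive differences: {1, 3, 4, 5, 6, 8, 9}
Full difference set: {0} ∪ (positive diffs) ∪ (negative diffs).
|A - A| = 1 + 2·7 = 15 (matches direct enumeration: 15).

|A - A| = 15


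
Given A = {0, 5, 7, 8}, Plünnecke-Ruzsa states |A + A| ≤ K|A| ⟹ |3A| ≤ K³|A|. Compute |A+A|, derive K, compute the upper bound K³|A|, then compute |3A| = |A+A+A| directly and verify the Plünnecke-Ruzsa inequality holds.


|A| = 4.
Step 1: Compute A + A by enumerating all 16 pairs.
A + A = {0, 5, 7, 8, 10, 12, 13, 14, 15, 16}, so |A + A| = 10.
Step 2: Doubling constant K = |A + A|/|A| = 10/4 = 10/4 ≈ 2.5000.
Step 3: Plünnecke-Ruzsa gives |3A| ≤ K³·|A| = (2.5000)³ · 4 ≈ 62.5000.
Step 4: Compute 3A = A + A + A directly by enumerating all triples (a,b,c) ∈ A³; |3A| = 18.
Step 5: Check 18 ≤ 62.5000? Yes ✓.

K = 10/4, Plünnecke-Ruzsa bound K³|A| ≈ 62.5000, |3A| = 18, inequality holds.


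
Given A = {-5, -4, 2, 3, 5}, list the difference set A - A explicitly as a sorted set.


A - A = {a - a' : a, a' ∈ A}.
Compute a - a' for each ordered pair (a, a'):
a = -5: -5--5=0, -5--4=-1, -5-2=-7, -5-3=-8, -5-5=-10
a = -4: -4--5=1, -4--4=0, -4-2=-6, -4-3=-7, -4-5=-9
a = 2: 2--5=7, 2--4=6, 2-2=0, 2-3=-1, 2-5=-3
a = 3: 3--5=8, 3--4=7, 3-2=1, 3-3=0, 3-5=-2
a = 5: 5--5=10, 5--4=9, 5-2=3, 5-3=2, 5-5=0
Collecting distinct values (and noting 0 appears from a-a):
A - A = {-10, -9, -8, -7, -6, -3, -2, -1, 0, 1, 2, 3, 6, 7, 8, 9, 10}
|A - A| = 17

A - A = {-10, -9, -8, -7, -6, -3, -2, -1, 0, 1, 2, 3, 6, 7, 8, 9, 10}


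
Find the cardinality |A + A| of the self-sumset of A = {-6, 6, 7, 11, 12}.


A + A = {a + a' : a, a' ∈ A}; |A| = 5.
General bounds: 2|A| - 1 ≤ |A + A| ≤ |A|(|A|+1)/2, i.e. 9 ≤ |A + A| ≤ 15.
Lower bound 2|A|-1 is attained iff A is an arithmetic progression.
Enumerate sums a + a' for a ≤ a' (symmetric, so this suffices):
a = -6: -6+-6=-12, -6+6=0, -6+7=1, -6+11=5, -6+12=6
a = 6: 6+6=12, 6+7=13, 6+11=17, 6+12=18
a = 7: 7+7=14, 7+11=18, 7+12=19
a = 11: 11+11=22, 11+12=23
a = 12: 12+12=24
Distinct sums: {-12, 0, 1, 5, 6, 12, 13, 14, 17, 18, 19, 22, 23, 24}
|A + A| = 14

|A + A| = 14
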